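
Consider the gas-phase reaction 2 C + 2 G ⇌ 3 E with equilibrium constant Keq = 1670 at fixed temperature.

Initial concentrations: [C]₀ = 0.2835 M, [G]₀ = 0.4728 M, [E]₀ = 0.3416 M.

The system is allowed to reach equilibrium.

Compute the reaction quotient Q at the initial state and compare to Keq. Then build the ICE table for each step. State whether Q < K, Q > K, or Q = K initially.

Q₀ = 2.219 vs Keq = 1670 ⇒ Q<K, forward
Step 1:
                   C          G          E
  Initial     0.2835     0.4728     0.3416
  Change     -0.2273    -0.2273     0.3409
  Equil      0.05621     0.2455     0.6825
  solve Keq expr → x = 0.1136; check Q = 1670

Q₀ = 2.219; Q < K (proceeds forward)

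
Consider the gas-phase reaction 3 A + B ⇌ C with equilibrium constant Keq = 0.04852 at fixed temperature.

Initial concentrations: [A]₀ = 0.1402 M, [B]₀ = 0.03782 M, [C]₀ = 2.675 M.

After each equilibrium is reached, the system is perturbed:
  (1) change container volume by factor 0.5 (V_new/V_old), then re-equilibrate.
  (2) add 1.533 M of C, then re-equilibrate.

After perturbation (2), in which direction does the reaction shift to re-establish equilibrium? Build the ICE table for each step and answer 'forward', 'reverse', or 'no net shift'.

Direction: reverse

Q₀ = 2.5666e+04 vs Keq = 0.04852 ⇒ Q>K, reverse
Step 1:
                    A           B           C
  init         0.1402     0.03782       2.675
  Δ             3.049       1.016      -1.016
  eq            3.189       1.054       1.659
  solve Keq expr → x = -1.016; check Q = 0.04852
Then change container volume by factor 0.5 (V_new/V_old).
Step 2:
                    A           B           C
  init          6.378       2.108       3.317
  Δ            -2.372     -0.7908      0.7908
  eq            4.006       1.317       4.108
  solve Keq expr → x = 0.7908; check Q = 0.04852
Then add 1.533 M of C.
Step 3:
                    A           B           C
  init          4.006       1.317       5.641
  Δ            0.3095      0.1032     -0.1032
  eq            4.315       1.421       5.538
  solve Keq expr → x = -0.1032; check Q = 0.04852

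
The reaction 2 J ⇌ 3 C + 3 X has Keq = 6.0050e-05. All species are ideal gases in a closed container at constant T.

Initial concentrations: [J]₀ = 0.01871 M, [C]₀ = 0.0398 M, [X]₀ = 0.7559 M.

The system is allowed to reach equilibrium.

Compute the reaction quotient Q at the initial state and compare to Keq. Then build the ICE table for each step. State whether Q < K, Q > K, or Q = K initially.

Q₀ = 0.07778 vs Keq = 6.0050e-05 ⇒ Q>K, reverse
Step 1:
                    J           C           X
  init        0.01871      0.0398      0.7559
  Δ           0.02224    -0.03336    -0.03336
  eq          0.04095    0.006439      0.7225
  solve Keq expr → x = -0.01112; check Q = 6.0050e-05

Q₀ = 0.07778; Q > K (proceeds reverse)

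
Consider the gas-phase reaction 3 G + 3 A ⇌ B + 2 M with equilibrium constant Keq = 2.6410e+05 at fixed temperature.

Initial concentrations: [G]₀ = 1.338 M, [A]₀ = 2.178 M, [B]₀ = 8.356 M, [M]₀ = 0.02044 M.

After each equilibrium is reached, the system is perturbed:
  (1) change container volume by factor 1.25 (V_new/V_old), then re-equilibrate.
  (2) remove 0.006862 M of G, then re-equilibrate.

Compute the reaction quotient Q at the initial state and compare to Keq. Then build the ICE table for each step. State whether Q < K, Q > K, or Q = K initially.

Q₀ = 1.4106e-04; Q < K (proceeds forward)

Q₀ = 1.4106e-04 vs Keq = 2.6410e+05 ⇒ Q<K, forward
Step 1:
                  G         A         B         M
  init        1.338     2.178     8.356   0.02044
  Δ          -1.304    -1.304    0.4347    0.8693
  eq        0.03405     0.874     8.791    0.8897
  solve Keq expr → x = 0.4347; check Q = 2.6410e+05
Then change container volume by factor 1.25 (V_new/V_old).
Step 2:
                  G         A         B         M
  init      0.02724    0.6992     7.033    0.7118
  Δ        0.006364  0.006364 -0.002121 -0.004243
  eq         0.0336    0.7056      7.03    0.7076
  solve Keq expr → x = -0.002121; check Q = 2.6410e+05
Then remove 0.006862 M of G.
Step 3:
                  G         A         B         M
  init      0.02674    0.7056      7.03    0.7076
  Δ        0.006421  0.006421  -0.00214 -0.004281
  eq        0.03316     0.712     7.028    0.7033
  solve Keq expr → x = -0.00214; check Q = 2.6410e+05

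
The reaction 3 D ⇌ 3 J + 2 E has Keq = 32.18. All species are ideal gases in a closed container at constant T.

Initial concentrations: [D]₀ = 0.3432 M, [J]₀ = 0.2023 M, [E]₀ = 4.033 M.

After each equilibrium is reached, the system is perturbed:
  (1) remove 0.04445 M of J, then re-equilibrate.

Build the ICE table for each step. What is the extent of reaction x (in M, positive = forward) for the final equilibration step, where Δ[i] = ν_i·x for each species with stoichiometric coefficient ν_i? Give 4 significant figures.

Q₀ = 3.331 vs Keq = 32.18 ⇒ Q<K, forward
Step 1:
                  D         J         E
  init       0.3432    0.2023     4.033
  Δ        -0.09986   0.09986   0.06658
  eq         0.2433    0.3022       4.1
  solve Keq expr → x = 0.03329; check Q = 32.18
Then remove 0.04445 M of J.
Step 2:
                  D         J         E
  init       0.2433    0.2577       4.1
  Δ        -0.01957   0.01957   0.01304
  eq         0.2238    0.2773     4.113
  solve Keq expr → x = 0.006522; check Q = 32.18

x = 0.006522 M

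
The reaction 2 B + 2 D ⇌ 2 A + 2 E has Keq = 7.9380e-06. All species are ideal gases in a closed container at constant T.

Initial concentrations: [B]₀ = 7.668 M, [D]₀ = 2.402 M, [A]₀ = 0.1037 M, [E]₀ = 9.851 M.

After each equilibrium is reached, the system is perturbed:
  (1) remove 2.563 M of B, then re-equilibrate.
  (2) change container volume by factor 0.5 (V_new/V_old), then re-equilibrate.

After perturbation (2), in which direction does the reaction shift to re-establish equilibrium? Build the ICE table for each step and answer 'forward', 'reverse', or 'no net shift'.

Direction: no net shift

Q₀ = 0.003076 vs Keq = 7.9380e-06 ⇒ Q>K, reverse
Step 1:
                    B           D           A           E
  Initial       7.668       2.402      0.1037       9.851
  Change      0.09809     0.09809    -0.09809    -0.09809
  Equil         7.766         2.5    0.005609       9.753
  solve Keq expr → x = -0.04905; check Q = 7.9380e-06
Then remove 2.563 M of B.
Step 2:
                    B           D           A           E
  Initial       5.203         2.5    0.005609       9.753
  Change     0.001846    0.001846   -0.001846   -0.001846
  Equil         5.205       2.502    0.003763       9.751
  solve Keq expr → x = -9.2313e-04; check Q = 7.9380e-06
Then change container volume by factor 0.5 (V_new/V_old).
Step 3:
                    B           D           A           E
  Initial       10.41       5.004    0.007525        19.5
  Change            0           0           0           0
  Equil         10.41       5.004    0.007525        19.5
  solve Keq expr → x = 0; check Q = 7.9380e-06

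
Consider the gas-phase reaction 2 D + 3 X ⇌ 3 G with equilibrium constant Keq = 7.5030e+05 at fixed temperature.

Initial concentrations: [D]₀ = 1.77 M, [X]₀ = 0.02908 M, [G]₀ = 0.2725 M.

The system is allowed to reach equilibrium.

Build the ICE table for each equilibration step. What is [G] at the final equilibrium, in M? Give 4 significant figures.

[G]_eq = 0.2993 M

Q₀ = 262.6 vs Keq = 7.5030e+05 ⇒ Q<K, forward
Step 1:
                  D         X         G
  I            1.77   0.02908    0.2725
  C        -0.01788  -0.02681   0.02681
  E           1.752  0.002266    0.2993
  solve Keq expr → x = 0.008938; check Q = 7.5030e+05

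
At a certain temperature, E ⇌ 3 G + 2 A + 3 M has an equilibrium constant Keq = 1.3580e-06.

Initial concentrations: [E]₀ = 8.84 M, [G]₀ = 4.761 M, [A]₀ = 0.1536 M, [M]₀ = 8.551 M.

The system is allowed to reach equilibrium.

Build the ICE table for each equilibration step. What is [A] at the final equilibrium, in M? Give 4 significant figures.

[A]_eq = 1.5034e-05 M

Q₀ = 180.1 vs Keq = 1.3580e-06 ⇒ Q>K, reverse
Step 1:
                   E          G          A          M
  init          8.84      4.761     0.1536      8.551
  Δ          0.07679    -0.2304    -0.1536    -0.2304
  eq           8.917      4.531 1.5034e-05      8.321
  solve Keq expr → x = -0.07679; check Q = 1.3580e-06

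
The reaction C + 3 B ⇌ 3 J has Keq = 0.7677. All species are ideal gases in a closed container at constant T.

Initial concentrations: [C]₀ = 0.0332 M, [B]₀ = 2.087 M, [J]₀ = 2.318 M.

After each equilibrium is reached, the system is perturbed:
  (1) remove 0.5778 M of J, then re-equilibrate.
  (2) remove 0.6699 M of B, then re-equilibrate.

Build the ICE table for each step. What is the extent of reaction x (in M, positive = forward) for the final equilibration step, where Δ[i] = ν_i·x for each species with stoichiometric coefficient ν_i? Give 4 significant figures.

x = -0.05472 M

Q₀ = 41.27 vs Keq = 0.7677 ⇒ Q>K, reverse
Step 1:
                   C          B          J
  I           0.0332      2.087      2.318
  C           0.2298     0.6893    -0.6893
  E            0.263      2.776      1.629
  solve Keq expr → x = -0.2298; check Q = 0.7677
Then remove 0.5778 M of J.
Step 2:
                   C          B          J
  I            0.263      2.776      1.051
  C         -0.08396    -0.2519     0.2519
  E            0.179      2.524      1.303
  solve Keq expr → x = 0.08396; check Q = 0.7677
Then remove 0.6699 M of B.
Step 3:
                   C          B          J
  I            0.179      1.855      1.303
  C          0.05472     0.1641    -0.1641
  E           0.2337      2.019      1.139
  solve Keq expr → x = -0.05472; check Q = 0.7677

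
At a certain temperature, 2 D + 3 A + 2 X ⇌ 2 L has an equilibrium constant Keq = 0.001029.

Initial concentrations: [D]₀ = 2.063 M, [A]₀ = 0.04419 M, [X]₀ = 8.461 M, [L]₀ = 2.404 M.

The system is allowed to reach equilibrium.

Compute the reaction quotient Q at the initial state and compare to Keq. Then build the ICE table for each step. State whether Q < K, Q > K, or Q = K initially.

Q₀ = 219.8 vs Keq = 0.001029 ⇒ Q>K, reverse
Step 1:
                   D          A          X          L
  Initial      2.063    0.04419      8.461      2.404
  Change      0.9098      1.365     0.9098    -0.9098
  Equil        2.973      1.409      9.371      1.494
  solve Keq expr → x = -0.4549; check Q = 0.001029

Q₀ = 219.8; Q > K (proceeds reverse)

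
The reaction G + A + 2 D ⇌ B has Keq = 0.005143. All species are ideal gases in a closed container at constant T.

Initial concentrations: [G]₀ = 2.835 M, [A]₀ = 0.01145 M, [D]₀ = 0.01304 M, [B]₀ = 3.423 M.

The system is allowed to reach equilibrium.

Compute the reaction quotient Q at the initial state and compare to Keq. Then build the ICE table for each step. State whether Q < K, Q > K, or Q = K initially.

Q₀ = 6.2014e+05; Q > K (proceeds reverse)

Q₀ = 6.2014e+05 vs Keq = 0.005143 ⇒ Q>K, reverse
Step 1:
                  G         A         D         B
  Initial     2.835   0.01145   0.01304     3.423
  Change      2.239     2.239     4.478    -2.239
  Equil       5.074      2.25     4.491     1.184
  solve Keq expr → x = -2.239; check Q = 0.005143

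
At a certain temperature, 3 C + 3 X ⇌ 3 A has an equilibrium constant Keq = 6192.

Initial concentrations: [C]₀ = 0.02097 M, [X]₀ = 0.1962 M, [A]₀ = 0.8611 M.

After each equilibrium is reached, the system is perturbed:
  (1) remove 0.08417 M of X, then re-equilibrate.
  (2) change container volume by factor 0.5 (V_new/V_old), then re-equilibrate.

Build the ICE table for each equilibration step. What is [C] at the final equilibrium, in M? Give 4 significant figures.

[C]_eq = 0.2135 M

Q₀ = 9.1679e+06 vs Keq = 6192 ⇒ Q>K, reverse
Step 1:
                  C         X         A
  init      0.02097    0.1962    0.8611
  Δ          0.1116    0.1116   -0.1116
  eq         0.1326    0.3078    0.7495
  solve Keq expr → x = -0.03721; check Q = 6192
Then remove 0.08417 M of X.
Step 2:
                  C         X         A
  init       0.1326    0.2237    0.7495
  Δ         0.02558   0.02558  -0.02558
  eq         0.1582    0.2492    0.7239
  solve Keq expr → x = -0.008527; check Q = 6192
Then change container volume by factor 0.5 (V_new/V_old).
Step 3:
                  C         X         A
  init       0.3163    0.4985     1.448
  Δ         -0.1029   -0.1029    0.1029
  eq         0.2135    0.3956     1.551
  solve Keq expr → x = 0.03429; check Q = 6192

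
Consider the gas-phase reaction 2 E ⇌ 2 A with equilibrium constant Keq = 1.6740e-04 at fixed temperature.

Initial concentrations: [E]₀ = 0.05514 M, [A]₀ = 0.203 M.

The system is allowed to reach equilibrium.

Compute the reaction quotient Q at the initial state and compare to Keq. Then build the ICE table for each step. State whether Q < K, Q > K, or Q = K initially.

Q₀ = 13.55 vs Keq = 1.6740e-04 ⇒ Q>K, reverse
Step 1:
                    E           A
  Initial     0.05514       0.203
  Change       0.1997     -0.1997
  Equil        0.2548    0.003297
  solve Keq expr → x = -0.09985; check Q = 1.6740e-04

Q₀ = 13.55; Q > K (proceeds reverse)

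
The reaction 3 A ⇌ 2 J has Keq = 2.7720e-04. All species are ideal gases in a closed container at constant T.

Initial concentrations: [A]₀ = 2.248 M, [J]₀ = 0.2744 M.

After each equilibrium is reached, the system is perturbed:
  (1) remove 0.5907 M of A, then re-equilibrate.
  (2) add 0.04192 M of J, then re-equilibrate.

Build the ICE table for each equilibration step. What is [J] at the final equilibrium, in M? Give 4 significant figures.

[J]_eq = 0.04916 M

Q₀ = 0.006628 vs Keq = 2.7720e-04 ⇒ Q>K, reverse
Step 1:
                    A           J
  Initial       2.248      0.2744
  Change       0.3095     -0.2063
  Equil         2.557     0.06809
  solve Keq expr → x = -0.1032; check Q = 2.7720e-04
Then remove 0.5907 M of A.
Step 2:
                    A           J
  Initial       1.967     0.06809
  Change      0.03159    -0.02106
  Equil         1.998     0.04703
  solve Keq expr → x = -0.01053; check Q = 2.7720e-04
Then add 0.04192 M of J.
Step 3:
                    A           J
  Initial       1.998     0.08895
  Change       0.0597     -0.0398
  Equil         2.058     0.04916
  solve Keq expr → x = -0.0199; check Q = 2.7720e-04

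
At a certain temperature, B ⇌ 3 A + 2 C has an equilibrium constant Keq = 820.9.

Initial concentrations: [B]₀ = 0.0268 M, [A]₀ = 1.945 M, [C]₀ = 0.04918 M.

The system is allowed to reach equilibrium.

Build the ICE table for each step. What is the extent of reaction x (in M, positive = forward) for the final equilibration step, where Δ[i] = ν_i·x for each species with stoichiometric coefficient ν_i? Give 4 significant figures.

Q₀ = 0.6641 vs Keq = 820.9 ⇒ Q<K, forward
Step 1:
                  B         A         C
  I          0.0268     1.945   0.04918
  C        -0.02669   0.08008   0.05339
  E       1.0643e-04     2.025    0.1026
  solve Keq expr → x = 0.02669; check Q = 820.9

x = 0.02669 M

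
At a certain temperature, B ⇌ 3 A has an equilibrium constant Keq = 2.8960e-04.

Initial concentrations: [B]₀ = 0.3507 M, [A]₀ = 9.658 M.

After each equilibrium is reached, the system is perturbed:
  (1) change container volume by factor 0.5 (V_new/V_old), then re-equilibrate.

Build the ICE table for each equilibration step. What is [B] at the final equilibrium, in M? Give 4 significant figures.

Q₀ = 2569 vs Keq = 2.8960e-04 ⇒ Q>K, reverse
Step 1:
                  B         A
  init       0.3507     9.658
  Δ           3.186    -9.557
  eq          3.536    0.1008
  solve Keq expr → x = -3.186; check Q = 2.8960e-04
Then change container volume by factor 0.5 (V_new/V_old).
Step 2:
                  B         A
  init        7.073    0.2016
  Δ         0.02482  -0.07445
  eq          7.098    0.1271
  solve Keq expr → x = -0.02482; check Q = 2.8960e-04

[B]_eq = 7.098 M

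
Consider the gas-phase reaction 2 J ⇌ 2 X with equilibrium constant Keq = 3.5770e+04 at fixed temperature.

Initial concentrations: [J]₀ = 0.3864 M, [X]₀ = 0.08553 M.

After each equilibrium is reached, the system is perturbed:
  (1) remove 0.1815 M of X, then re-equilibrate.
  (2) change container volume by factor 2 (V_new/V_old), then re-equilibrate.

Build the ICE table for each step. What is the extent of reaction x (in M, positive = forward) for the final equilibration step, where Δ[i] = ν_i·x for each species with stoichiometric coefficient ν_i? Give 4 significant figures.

Q₀ = 0.049 vs Keq = 3.5770e+04 ⇒ Q<K, forward
Step 1:
                  J         X
  Initial    0.3864   0.08553
  Change    -0.3839    0.3839
  Equil    0.002482    0.4694
  solve Keq expr → x = 0.192; check Q = 3.5770e+04
Then remove 0.1815 M of X.
Step 2:
                  J         X
  Initial  0.002482    0.2879
  Change  -9.5461e-04 9.5461e-04
  Equil    0.001528    0.2889
  solve Keq expr → x = 4.7731e-04; check Q = 3.5770e+04
Then change container volume by factor 2 (V_new/V_old).
Step 3:
                  J         X
  Initial 7.6377e-04    0.1445
  Change          0         0
  Equil   7.6377e-04    0.1445
  solve Keq expr → x = 0; check Q = 3.5770e+04

x = 0 M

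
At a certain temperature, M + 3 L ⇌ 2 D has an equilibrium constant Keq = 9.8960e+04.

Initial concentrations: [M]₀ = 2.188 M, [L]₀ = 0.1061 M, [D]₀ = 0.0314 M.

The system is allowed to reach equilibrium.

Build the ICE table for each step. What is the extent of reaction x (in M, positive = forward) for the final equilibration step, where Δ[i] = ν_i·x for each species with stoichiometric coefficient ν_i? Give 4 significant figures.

x = 0.03417 M

Q₀ = 0.3773 vs Keq = 9.8960e+04 ⇒ Q<K, forward
Step 1:
                    M           L           D
  init          2.188      0.1061      0.0314
  Δ          -0.03417     -0.1025     0.06833
  eq            2.154      0.0036     0.09973
  solve Keq expr → x = 0.03417; check Q = 9.8960e+04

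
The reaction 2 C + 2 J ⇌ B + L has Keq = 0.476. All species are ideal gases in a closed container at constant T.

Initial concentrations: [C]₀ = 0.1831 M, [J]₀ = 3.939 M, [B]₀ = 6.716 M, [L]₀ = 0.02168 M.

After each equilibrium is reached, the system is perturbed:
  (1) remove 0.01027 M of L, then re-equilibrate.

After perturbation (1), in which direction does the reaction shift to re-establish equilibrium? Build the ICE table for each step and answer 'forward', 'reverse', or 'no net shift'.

Direction: forward

Q₀ = 0.2799 vs Keq = 0.476 ⇒ Q<K, forward
Step 1:
                  C         J         B         L
  Initial    0.1831     3.939     6.716   0.02168
  Change   -0.01684  -0.01684   0.00842   0.00842
  Equil      0.1663     3.922     6.724    0.0301
  solve Keq expr → x = 0.00842; check Q = 0.476
Then remove 0.01027 M of L.
Step 2:
                  C         J         B         L
  Initial    0.1663     3.922     6.724   0.01983
  Change   -0.01188  -0.01188  0.005941  0.005941
  Equil      0.1544      3.91      6.73   0.02577
  solve Keq expr → x = 0.005941; check Q = 0.476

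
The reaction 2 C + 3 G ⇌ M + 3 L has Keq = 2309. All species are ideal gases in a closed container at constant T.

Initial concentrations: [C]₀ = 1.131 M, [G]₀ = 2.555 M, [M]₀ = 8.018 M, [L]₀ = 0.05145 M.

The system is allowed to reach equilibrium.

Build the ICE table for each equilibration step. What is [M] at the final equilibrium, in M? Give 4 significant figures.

[M]_eq = 8.526 M

Q₀ = 5.1183e-05 vs Keq = 2309 ⇒ Q<K, forward
Step 1:
                    C           G           M           L
  init          1.131       2.555       8.018     0.05145
  Δ            -1.016      -1.524      0.5081       1.524
  eq           0.1148       1.031       8.526       1.576
  solve Keq expr → x = 0.5081; check Q = 2309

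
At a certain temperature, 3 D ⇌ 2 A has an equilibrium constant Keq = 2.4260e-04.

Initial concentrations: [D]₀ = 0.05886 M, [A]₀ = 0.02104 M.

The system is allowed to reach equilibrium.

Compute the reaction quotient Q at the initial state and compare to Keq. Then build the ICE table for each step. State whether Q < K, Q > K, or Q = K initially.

Q₀ = 2.171 vs Keq = 2.4260e-04 ⇒ Q>K, reverse
Step 1:
                  D         A
  I         0.05886   0.02104
  C         0.03093  -0.02062
  E         0.08979 4.1908e-04
  solve Keq expr → x = -0.01031; check Q = 2.4260e-04

Q₀ = 2.171; Q > K (proceeds reverse)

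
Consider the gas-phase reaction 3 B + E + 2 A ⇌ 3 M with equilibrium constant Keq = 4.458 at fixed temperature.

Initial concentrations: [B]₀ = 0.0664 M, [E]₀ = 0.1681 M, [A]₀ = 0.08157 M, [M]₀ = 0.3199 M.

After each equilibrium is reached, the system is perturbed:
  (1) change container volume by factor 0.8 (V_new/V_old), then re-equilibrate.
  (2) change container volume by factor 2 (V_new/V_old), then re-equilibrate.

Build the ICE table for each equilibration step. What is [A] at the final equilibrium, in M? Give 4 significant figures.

[A]_eq = 0.1519 M

Q₀ = 9.9979e+04 vs Keq = 4.458 ⇒ Q>K, reverse
Step 1:
                  B         E         A         M
  I          0.0664    0.1681   0.08157    0.3199
  C          0.2141   0.07136    0.1427   -0.2141
  E          0.2805    0.2395    0.2243    0.1058
  solve Keq expr → x = -0.07136; check Q = 4.458
Then change container volume by factor 0.8 (V_new/V_old).
Step 2:
                  B         E         A         M
  I          0.3506    0.2993    0.2804    0.1323
  C        -0.01859 -0.006198   -0.0124   0.01859
  E           0.332    0.2931     0.268    0.1509
  solve Keq expr → x = 0.006198; check Q = 4.458
Then change container volume by factor 2 (V_new/V_old).
Step 3:
                  B         E         A         M
  I           0.166    0.1466     0.134   0.07543
  C         0.02685  0.008949    0.0179  -0.02685
  E          0.1929    0.1555    0.1519   0.04859
  solve Keq expr → x = -0.008949; check Q = 4.458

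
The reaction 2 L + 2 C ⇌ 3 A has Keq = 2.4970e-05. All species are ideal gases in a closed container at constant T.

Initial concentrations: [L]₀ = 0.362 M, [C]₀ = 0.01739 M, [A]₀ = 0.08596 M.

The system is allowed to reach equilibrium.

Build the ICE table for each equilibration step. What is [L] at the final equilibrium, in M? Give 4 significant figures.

[L]_eq = 0.4174 M

Q₀ = 16.03 vs Keq = 2.4970e-05 ⇒ Q>K, reverse
Step 1:
                  L         C         A
  I           0.362   0.01739   0.08596
  C         0.05541   0.05541  -0.08311
  E          0.4174    0.0728  0.002846
  solve Keq expr → x = -0.0277; check Q = 2.4970e-05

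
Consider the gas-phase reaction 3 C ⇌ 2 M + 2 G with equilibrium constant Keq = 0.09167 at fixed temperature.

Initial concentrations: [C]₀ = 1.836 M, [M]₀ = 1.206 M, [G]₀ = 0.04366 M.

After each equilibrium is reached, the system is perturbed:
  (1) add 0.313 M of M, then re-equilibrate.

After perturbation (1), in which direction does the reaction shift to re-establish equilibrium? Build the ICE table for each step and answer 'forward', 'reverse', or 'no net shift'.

Direction: reverse

Q₀ = 4.4796e-04 vs Keq = 0.09167 ⇒ Q<K, forward
Step 1:
                  C         M         G
  Initial     1.836     1.206   0.04366
  Change    -0.4367    0.2911    0.2911
  Equil       1.399     1.497    0.3348
  solve Keq expr → x = 0.1456; check Q = 0.09167
Then add 0.313 M of M.
Step 2:
                  C         M         G
  Initial     1.399      1.81    0.3348
  Change    0.05378  -0.03585  -0.03585
  Equil       1.453     1.774    0.2989
  solve Keq expr → x = -0.01793; check Q = 0.09167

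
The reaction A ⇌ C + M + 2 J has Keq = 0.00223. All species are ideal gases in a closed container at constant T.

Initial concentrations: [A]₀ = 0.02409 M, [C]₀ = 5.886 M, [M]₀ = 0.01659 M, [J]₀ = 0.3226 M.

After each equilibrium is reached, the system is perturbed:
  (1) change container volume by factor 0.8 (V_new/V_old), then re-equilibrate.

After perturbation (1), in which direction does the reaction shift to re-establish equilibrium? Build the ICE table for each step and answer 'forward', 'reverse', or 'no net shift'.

Q₀ = 0.4219 vs Keq = 0.00223 ⇒ Q>K, reverse
Step 1:
                  A         C         M         J
  I         0.02409     5.886   0.01659    0.3226
  C         0.01641  -0.01641  -0.01641  -0.03281
  E          0.0405      5.87 1.8322e-04    0.2898
  solve Keq expr → x = -0.01641; check Q = 0.00223
Then change container volume by factor 0.8 (V_new/V_old).
Step 2:
                  A         C         M         J
  I         0.05062     7.337 2.2902e-04    0.3622
  C       1.1136e-04 -1.1136e-04 -1.1136e-04 -2.2271e-04
  E         0.05073     7.337 1.1766e-04     0.362
  solve Keq expr → x = -1.1136e-04; check Q = 0.00223

Direction: reverse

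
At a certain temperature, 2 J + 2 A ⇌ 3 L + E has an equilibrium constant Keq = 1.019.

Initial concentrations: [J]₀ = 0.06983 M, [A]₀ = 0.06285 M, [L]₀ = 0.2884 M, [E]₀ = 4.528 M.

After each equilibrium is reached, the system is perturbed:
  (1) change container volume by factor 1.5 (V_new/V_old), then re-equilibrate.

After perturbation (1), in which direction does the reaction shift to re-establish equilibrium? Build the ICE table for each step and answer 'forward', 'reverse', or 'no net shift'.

Q₀ = 5639 vs Keq = 1.019 ⇒ Q>K, reverse
Step 1:
                  J         A         L         E
  init      0.06983   0.06285    0.2884     4.528
  Δ          0.1419    0.1419   -0.2129  -0.07097
  eq         0.2118    0.2048   0.07548     4.457
  solve Keq expr → x = -0.07097; check Q = 1.019
Then change container volume by factor 1.5 (V_new/V_old).
Step 2:
                  J         A         L         E
  init       0.1412    0.1365   0.05032     2.971
  Δ               0         0         0         0
  eq         0.1412    0.1365   0.05032     2.971
  solve Keq expr → x = 0; check Q = 1.019

Direction: no net shift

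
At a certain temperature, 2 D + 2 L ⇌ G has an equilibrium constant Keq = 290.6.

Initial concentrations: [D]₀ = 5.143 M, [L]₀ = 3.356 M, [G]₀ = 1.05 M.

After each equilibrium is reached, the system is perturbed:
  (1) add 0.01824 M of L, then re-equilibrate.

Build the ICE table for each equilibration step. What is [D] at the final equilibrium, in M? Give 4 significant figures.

[D]_eq = 1.822 M

Q₀ = 0.003525 vs Keq = 290.6 ⇒ Q<K, forward
Step 1:
                   D          L          G
  Initial      5.143      3.356       1.05
  Change      -3.304     -3.304      1.652
  Equil        1.839    0.05242      2.702
  solve Keq expr → x = 1.652; check Q = 290.6
Then add 0.01824 M of L.
Step 2:
                   D          L          G
  Initial      1.839    0.07066      2.702
  Change    -0.01765   -0.01765   0.008823
  Equil        1.822    0.05301      2.711
  solve Keq expr → x = 0.008823; check Q = 290.6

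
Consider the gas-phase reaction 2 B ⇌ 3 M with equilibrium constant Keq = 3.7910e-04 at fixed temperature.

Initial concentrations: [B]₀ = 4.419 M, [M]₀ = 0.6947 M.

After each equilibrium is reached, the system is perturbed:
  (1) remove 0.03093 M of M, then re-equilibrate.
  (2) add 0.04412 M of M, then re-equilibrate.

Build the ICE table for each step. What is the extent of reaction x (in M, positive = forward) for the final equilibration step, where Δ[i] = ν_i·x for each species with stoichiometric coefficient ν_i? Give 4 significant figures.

Q₀ = 0.01717 vs Keq = 3.7910e-04 ⇒ Q>K, reverse
Step 1:
                    B           M
  init          4.419      0.6947
  Δ            0.3269     -0.4903
  eq            4.746      0.2044
  solve Keq expr → x = -0.1634; check Q = 3.7910e-04
Then remove 0.03093 M of M.
Step 2:
                    B           M
  init          4.746      0.1735
  Δ          -0.02023     0.03035
  eq            4.726      0.2038
  solve Keq expr → x = 0.01012; check Q = 3.7910e-04
Then add 0.04412 M of M.
Step 3:
                    B           M
  init          4.726      0.2479
  Δ           0.02886    -0.04329
  eq            4.755      0.2046
  solve Keq expr → x = -0.01443; check Q = 3.7910e-04

x = -0.01443 M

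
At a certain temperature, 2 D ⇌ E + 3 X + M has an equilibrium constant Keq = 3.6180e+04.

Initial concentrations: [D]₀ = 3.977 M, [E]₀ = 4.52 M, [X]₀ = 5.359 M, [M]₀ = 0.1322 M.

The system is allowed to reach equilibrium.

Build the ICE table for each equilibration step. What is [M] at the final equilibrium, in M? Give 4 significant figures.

Q₀ = 5.814 vs Keq = 3.6180e+04 ⇒ Q<K, forward
Step 1:
                  D         E         X         M
  init        3.977      4.52     5.359    0.1322
  Δ          -3.381     1.691     5.072     1.691
  eq         0.5959     6.211     10.43     1.823
  solve Keq expr → x = 1.691; check Q = 3.6180e+04

[M]_eq = 1.823 M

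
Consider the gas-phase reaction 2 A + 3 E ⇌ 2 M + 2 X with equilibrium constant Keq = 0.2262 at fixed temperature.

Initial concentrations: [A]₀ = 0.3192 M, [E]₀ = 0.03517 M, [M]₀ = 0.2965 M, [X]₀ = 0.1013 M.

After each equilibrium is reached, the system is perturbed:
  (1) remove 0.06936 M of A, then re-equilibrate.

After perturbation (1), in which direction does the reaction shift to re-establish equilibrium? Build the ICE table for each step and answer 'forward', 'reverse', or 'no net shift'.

Direction: reverse

Q₀ = 203.5 vs Keq = 0.2262 ⇒ Q>K, reverse
Step 1:
                    A           E           M           X
  Initial      0.3192     0.03517      0.2965      0.1013
  Change      0.06403     0.09605    -0.06403    -0.06403
  Equil        0.3832      0.1312      0.2325     0.03727
  solve Keq expr → x = -0.03202; check Q = 0.2262
Then remove 0.06936 M of A.
Step 2:
                    A           E           M           X
  Initial      0.3139      0.1312      0.2325     0.03727
  Change     0.003796    0.005695   -0.003796   -0.003796
  Equil        0.3177      0.1369      0.2287     0.03347
  solve Keq expr → x = -0.001898; check Q = 0.2262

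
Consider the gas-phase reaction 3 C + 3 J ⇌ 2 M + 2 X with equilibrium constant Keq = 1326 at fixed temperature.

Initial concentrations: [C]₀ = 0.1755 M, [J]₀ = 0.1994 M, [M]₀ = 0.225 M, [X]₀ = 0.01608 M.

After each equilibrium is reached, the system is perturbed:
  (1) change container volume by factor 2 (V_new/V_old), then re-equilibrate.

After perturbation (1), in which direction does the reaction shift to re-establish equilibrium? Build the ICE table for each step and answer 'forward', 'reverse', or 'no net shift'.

Q₀ = 0.3054 vs Keq = 1326 ⇒ Q<K, forward
Step 1:
                    C           J           M           X
  I            0.1755      0.1994       0.225     0.01608
  C          -0.09957    -0.09957     0.06638     0.06638
  E           0.07593     0.09983      0.2914     0.08246
  solve Keq expr → x = 0.03319; check Q = 1326
Then change container volume by factor 2 (V_new/V_old).
Step 2:
                    C           J           M           X
  I           0.03796     0.04991      0.1457     0.04123
  C          0.008092    0.008092   -0.005395   -0.005395
  E           0.04605       0.058      0.1403     0.03584
  solve Keq expr → x = -0.002697; check Q = 1326

Direction: reverse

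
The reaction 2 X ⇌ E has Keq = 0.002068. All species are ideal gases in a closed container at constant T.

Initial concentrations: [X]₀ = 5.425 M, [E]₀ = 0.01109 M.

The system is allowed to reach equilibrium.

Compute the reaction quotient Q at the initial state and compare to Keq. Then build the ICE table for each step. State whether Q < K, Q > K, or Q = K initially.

Q₀ = 3.7682e-04; Q < K (proceeds forward)

Q₀ = 3.7682e-04 vs Keq = 0.002068 ⇒ Q<K, forward
Step 1:
                   X          E
  init         5.425    0.01109
  Δ         -0.09531    0.04765
  eq            5.33    0.05874
  solve Keq expr → x = 0.04765; check Q = 0.002068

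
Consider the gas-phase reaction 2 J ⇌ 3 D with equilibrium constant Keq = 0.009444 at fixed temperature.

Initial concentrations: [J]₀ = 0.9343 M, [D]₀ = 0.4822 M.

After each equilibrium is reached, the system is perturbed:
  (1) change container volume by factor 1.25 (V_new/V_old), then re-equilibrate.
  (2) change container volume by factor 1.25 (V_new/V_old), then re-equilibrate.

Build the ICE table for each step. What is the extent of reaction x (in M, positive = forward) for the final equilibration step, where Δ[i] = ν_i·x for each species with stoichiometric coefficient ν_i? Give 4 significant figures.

Q₀ = 0.1284 vs Keq = 0.009444 ⇒ Q>K, reverse
Step 1:
                  J         D
  init       0.9343    0.4822
  Δ          0.1708   -0.2563
  eq          1.105    0.2259
  solve Keq expr → x = -0.08542; check Q = 0.009444
Then change container volume by factor 1.25 (V_new/V_old).
Step 2:
                  J         D
  init       0.8841    0.1808
  Δ       -0.008474   0.01271
  eq         0.8756    0.1935
  solve Keq expr → x = 0.004237; check Q = 0.009444
Then change container volume by factor 1.25 (V_new/V_old).
Step 3:
                  J         D
  init       0.7005    0.1548
  Δ       -0.007204   0.01081
  eq         0.6933    0.1656
  solve Keq expr → x = 0.003602; check Q = 0.009444

x = 0.003602 M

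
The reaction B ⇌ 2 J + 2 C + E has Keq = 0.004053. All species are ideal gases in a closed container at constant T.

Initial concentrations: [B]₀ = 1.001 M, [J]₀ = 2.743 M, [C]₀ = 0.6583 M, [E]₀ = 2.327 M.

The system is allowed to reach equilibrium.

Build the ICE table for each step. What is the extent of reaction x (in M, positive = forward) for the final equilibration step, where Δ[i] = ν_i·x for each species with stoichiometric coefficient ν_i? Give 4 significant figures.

Q₀ = 7.58 vs Keq = 0.004053 ⇒ Q>K, reverse
Step 1:
                   B          J          C          E
  init         1.001      2.743     0.6583      2.327
  Δ           0.3169    -0.6339    -0.6339    -0.3169
  eq           1.318      2.109    0.02444       2.01
  solve Keq expr → x = -0.3169; check Q = 0.004053

x = -0.3169 M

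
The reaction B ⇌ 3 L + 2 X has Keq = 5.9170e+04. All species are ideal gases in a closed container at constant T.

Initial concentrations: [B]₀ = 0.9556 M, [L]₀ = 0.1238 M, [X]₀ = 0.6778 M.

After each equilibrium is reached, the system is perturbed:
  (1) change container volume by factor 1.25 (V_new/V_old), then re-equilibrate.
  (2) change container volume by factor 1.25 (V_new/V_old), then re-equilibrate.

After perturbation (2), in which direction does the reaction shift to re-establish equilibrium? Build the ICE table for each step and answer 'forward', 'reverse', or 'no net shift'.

Q₀ = 9.1220e-04 vs Keq = 5.9170e+04 ⇒ Q<K, forward
Step 1:
                    B           L           X
  init         0.9556      0.1238      0.6778
  Δ           -0.9526       2.858       1.905
  eq         0.002989       2.982       2.583
  solve Keq expr → x = 0.9526; check Q = 5.9170e+04
Then change container volume by factor 1.25 (V_new/V_old).
Step 2:
                    B           L           X
  init       0.002391       2.385       2.066
  Δ         -0.001404    0.004212    0.002808
  eq       9.8729e-04        2.39       2.069
  solve Keq expr → x = 0.001404; check Q = 5.9170e+04
Then change container volume by factor 1.25 (V_new/V_old).
Step 3:
                    B           L           X
  init     7.8983e-04       1.912       1.655
  Δ       -4.6524e-04    0.001396  9.3049e-04
  eq       3.2459e-04       1.913       1.656
  solve Keq expr → x = 4.6524e-04; check Q = 5.9170e+04

Direction: forward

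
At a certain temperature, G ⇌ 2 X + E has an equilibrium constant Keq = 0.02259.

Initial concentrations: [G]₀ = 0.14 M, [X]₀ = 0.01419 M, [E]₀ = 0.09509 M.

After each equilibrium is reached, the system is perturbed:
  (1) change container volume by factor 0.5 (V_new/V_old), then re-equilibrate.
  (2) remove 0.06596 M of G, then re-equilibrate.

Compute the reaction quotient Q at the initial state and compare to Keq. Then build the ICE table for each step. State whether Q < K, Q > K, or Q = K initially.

Q₀ = 1.3676e-04; Q < K (proceeds forward)

Q₀ = 1.3676e-04 vs Keq = 0.02259 ⇒ Q<K, forward
Step 1:
                   G          X          E
  I             0.14    0.01419    0.09509
  C         -0.05137     0.1027    0.05137
  E          0.08863     0.1169     0.1465
  solve Keq expr → x = 0.05137; check Q = 0.02259
Then change container volume by factor 0.5 (V_new/V_old).
Step 2:
                   G          X          E
  I           0.1773     0.2338     0.2929
  C          0.04559   -0.09118   -0.04559
  E           0.2229     0.1427     0.2473
  solve Keq expr → x = -0.04559; check Q = 0.02259
Then remove 0.06596 M of G.
Step 3:
                   G          X          E
  I           0.1569     0.1427     0.2473
  C         0.008725   -0.01745  -0.008725
  E           0.1656     0.1252     0.2386
  solve Keq expr → x = -0.008725; check Q = 0.02259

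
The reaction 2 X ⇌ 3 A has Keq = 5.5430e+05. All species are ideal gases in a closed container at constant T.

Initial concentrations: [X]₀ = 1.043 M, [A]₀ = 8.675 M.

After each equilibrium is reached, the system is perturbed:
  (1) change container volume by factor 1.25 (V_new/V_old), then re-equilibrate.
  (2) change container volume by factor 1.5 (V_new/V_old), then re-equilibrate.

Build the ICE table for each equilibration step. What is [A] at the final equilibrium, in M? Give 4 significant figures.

Q₀ = 600.1 vs Keq = 5.5430e+05 ⇒ Q<K, forward
Step 1:
                  X         A
  Initial     1.043     8.675
  Change    -0.9994     1.499
  Equil     0.04359     10.17
  solve Keq expr → x = 0.4997; check Q = 5.5430e+05
Then change container volume by factor 1.25 (V_new/V_old).
Step 2:
                  X         A
  Initial   0.03487     8.139
  Change   -0.00365  0.005475
  Equil     0.03122     8.145
  solve Keq expr → x = 0.001825; check Q = 5.5430e+05
Then change container volume by factor 1.5 (V_new/V_old).
Step 3:
                  X         A
  Initial   0.02081      5.43
  Change  -0.003793  0.005689
  Equil     0.01702     5.436
  solve Keq expr → x = 0.001896; check Q = 5.5430e+05

[A]_eq = 5.436 M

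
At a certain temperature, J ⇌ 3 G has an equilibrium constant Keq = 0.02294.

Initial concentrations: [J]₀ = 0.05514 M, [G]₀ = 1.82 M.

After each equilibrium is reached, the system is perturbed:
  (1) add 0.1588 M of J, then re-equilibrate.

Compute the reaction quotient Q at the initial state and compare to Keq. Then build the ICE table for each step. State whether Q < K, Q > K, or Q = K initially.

Q₀ = 109.3; Q > K (proceeds reverse)

Q₀ = 109.3 vs Keq = 0.02294 ⇒ Q>K, reverse
Step 1:
                   J          G
  I          0.05514       1.82
  C           0.5276     -1.583
  E           0.5827     0.2373
  solve Keq expr → x = -0.5276; check Q = 0.02294
Then add 0.1588 M of J.
Step 2:
                   J          G
  I           0.7415     0.2373
  C        -0.006371    0.01911
  E           0.7351     0.2564
  solve Keq expr → x = 0.006371; check Q = 0.02294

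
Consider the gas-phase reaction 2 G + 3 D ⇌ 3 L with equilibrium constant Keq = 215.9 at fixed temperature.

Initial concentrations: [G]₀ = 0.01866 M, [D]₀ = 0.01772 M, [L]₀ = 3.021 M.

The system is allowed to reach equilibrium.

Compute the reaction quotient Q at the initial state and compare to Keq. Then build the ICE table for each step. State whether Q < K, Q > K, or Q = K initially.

Q₀ = 1.4231e+10; Q > K (proceeds reverse)

Q₀ = 1.4231e+10 vs Keq = 215.9 ⇒ Q>K, reverse
Step 1:
                   G          D          L
  I          0.01866    0.01772      3.021
  C           0.4345     0.6517    -0.6517
  E           0.4531     0.6694      2.369
  solve Keq expr → x = -0.2172; check Q = 215.9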